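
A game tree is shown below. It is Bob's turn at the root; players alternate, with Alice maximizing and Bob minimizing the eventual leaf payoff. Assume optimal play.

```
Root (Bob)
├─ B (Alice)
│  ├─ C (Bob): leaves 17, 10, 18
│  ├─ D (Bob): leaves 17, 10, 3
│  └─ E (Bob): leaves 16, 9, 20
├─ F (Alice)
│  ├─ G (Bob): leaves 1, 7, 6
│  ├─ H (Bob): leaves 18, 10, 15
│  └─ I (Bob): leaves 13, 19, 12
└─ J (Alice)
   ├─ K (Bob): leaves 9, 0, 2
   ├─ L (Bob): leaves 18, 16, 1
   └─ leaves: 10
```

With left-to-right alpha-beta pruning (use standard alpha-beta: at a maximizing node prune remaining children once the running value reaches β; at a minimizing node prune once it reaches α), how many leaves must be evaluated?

20

C [α=-∞,β=+∞]: v=10
D [α=10,β=+∞]: v=10 after child 2 ≤ α → α-cutoff, skip 1
E [α=10,β=+∞]: v=9 after child 2 ≤ α → α-cutoff, skip 1
B [α=-∞,β=+∞]: v=10
G [α=-∞,β=10]: v=1
H [α=1,β=10]: v=10
F [α=-∞,β=10]: v=10 after child 2 ≥ β → β-cutoff, skip 1
K [α=-∞,β=10]: v=0
L [α=0,β=10]: v=1
J [α=-∞,β=10]: v=10
Root [α=-∞,β=+∞]: v=10
Leaves evaluated: 20 of 25.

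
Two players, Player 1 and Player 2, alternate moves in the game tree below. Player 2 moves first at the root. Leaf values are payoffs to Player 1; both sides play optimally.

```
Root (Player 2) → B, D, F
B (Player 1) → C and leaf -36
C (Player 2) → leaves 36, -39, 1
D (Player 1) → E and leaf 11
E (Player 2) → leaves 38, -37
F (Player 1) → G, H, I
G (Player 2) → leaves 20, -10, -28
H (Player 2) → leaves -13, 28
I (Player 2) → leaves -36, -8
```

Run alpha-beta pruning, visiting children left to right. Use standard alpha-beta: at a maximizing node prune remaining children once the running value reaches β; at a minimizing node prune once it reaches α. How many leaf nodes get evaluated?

10

C [α=-∞,β=+∞]: v=-39
B [α=-∞,β=+∞]: v=-36
E [α=-∞,β=-36]: v=-37
D [α=-∞,β=-36]: v=11
G [α=-∞,β=-36]: v=-28
F [α=-∞,β=-36]: v=-28 after child 1 ≥ β → β-cutoff, skip 2
Root [α=-∞,β=+∞]: v=-36
Leaves evaluated: 10 of 14.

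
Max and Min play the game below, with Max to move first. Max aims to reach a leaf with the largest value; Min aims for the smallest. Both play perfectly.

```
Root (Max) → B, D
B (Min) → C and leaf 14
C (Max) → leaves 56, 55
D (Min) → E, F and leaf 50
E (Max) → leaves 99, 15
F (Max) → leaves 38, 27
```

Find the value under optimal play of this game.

38

C (Max): max(56, 55) = 56
B (Min): min(56, 14) = 14
E (Max): max(99, 15) = 99
F (Max): max(38, 27) = 38
D (Min): min(99, 38, 50) = 38
Root (Max): max(14, 38) = 38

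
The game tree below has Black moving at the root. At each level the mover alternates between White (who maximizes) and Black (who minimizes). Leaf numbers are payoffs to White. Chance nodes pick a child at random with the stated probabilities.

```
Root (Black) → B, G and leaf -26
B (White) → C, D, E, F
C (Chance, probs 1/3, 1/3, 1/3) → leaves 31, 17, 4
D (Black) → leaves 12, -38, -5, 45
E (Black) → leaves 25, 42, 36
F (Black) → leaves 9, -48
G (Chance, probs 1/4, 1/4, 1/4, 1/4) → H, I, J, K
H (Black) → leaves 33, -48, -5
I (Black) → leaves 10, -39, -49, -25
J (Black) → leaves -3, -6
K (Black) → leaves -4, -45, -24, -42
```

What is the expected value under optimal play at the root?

C (Chance): 1/3·31 + 1/3·17 + 1/3·4 = 17.33
D (Black): min(12, -38, -5, 45) = -38
E (Black): min(25, 42, 36) = 25
F (Black): min(9, -48) = -48
B (White): max(17.33, -38, 25, -48) = 25
H (Black): min(33, -48, -5) = -48
I (Black): min(10, -39, -49, -25) = -49
J (Black): min(-3, -6) = -6
K (Black): min(-4, -45, -24, -42) = -45
G (Chance): 1/4·-48 + 1/4·-49 + 1/4·-6 + 1/4·-45 = -37
Root (Black): min(25, -37, -26) = -37

-37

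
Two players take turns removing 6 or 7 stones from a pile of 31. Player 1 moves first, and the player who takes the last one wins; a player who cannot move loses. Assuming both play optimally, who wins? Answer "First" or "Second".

Compute winning (W) and losing (L) positions by backward induction:
i:   0  1  2  3  4  5  6  7  8  9 10 11 12 13 14 15 16 17 18 19 20 21 22 23 24 25 26 27 28 29 30 31
     L  L  L  L  L  L  W  W  W  W  W  W  W  L  L  L  L  L  L  W  W  W  W  W  W  W  L  L  L  L  L  L
Position 31 is L, so the second player wins.

Second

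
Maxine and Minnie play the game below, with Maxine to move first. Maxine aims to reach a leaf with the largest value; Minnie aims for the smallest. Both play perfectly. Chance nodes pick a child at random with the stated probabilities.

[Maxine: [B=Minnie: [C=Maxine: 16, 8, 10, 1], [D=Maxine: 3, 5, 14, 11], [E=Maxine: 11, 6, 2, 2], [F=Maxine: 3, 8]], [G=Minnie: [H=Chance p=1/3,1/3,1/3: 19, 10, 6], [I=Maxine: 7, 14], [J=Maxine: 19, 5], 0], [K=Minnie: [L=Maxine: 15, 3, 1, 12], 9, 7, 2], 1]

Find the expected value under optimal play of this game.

C (Maxine): max(16, 8, 10, 1) = 16
D (Maxine): max(3, 5, 14, 11) = 14
E (Maxine): max(11, 6, 2, 2) = 11
F (Maxine): max(3, 8) = 8
B (Minnie): min(16, 14, 11, 8) = 8
H (Chance): 1/3·19 + 1/3·10 + 1/3·6 = 11.67
I (Maxine): max(7, 14) = 14
J (Maxine): max(19, 5) = 19
G (Minnie): min(11.67, 14, 19, 0) = 0
L (Maxine): max(15, 3, 1, 12) = 15
K (Minnie): min(15, 9, 7, 2) = 2
Root (Maxine): max(8, 0, 2, 1) = 8

8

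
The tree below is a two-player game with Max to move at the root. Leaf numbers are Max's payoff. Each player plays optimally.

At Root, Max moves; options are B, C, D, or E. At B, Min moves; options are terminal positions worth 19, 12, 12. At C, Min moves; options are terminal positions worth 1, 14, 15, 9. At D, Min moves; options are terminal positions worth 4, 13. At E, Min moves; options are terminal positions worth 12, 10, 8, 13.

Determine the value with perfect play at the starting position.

12

B (Min): min(19, 12, 12) = 12
C (Min): min(1, 14, 15, 9) = 1
D (Min): min(4, 13) = 4
E (Min): min(12, 10, 8, 13) = 8
Root (Max): max(12, 1, 4, 8) = 12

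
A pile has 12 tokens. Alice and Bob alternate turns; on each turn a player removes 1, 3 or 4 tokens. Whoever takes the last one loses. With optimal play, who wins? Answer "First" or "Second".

Mark each pile size as W (mover wins) or L (mover loses):
i:   0  1  2  3  4  5  6  7  8  9 10 11 12
     W  L  W  L  W  W  W  W  L  W  L  W  W
Position 12 is W, so the first player wins.

First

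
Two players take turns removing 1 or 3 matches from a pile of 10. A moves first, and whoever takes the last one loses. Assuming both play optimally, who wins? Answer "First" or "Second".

Mark each pile size as W (mover wins) or L (mover loses):
i:   0  1  2  3  4  5  6  7  8  9 10
     W  L  W  L  W  L  W  L  W  L  W
Position 10 is W, so the first player wins.

First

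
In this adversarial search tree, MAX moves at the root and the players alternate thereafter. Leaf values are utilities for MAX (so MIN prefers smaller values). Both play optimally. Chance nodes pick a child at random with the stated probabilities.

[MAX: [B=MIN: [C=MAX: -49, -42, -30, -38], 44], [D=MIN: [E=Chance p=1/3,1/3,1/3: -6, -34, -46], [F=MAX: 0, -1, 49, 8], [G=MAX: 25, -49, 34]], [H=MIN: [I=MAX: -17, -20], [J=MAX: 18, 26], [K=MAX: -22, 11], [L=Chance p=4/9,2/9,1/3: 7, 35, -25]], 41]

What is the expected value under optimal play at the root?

C (MAX): max(-49, -42, -30, -38) = -30
B (MIN): min(-30, 44) = -30
E (Chance): 1/3·-6 + 1/3·-34 + 1/3·-46 = -28.67
F (MAX): max(0, -1, 49, 8) = 49
G (MAX): max(25, -49, 34) = 34
D (MIN): min(-28.67, 49, 34) = -28.67
I (MAX): max(-17, -20) = -17
J (MAX): max(18, 26) = 26
K (MAX): max(-22, 11) = 11
L (Chance): 4/9·7 + 2/9·35 + 1/3·-25 = 2.56
H (MIN): min(-17, 26, 11, 2.56) = -17
Root (MAX): max(-30, -28.67, -17, 41) = 41

41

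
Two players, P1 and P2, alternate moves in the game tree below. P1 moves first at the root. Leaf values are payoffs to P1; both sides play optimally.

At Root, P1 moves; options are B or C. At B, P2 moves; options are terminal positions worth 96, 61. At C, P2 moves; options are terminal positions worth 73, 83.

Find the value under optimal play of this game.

73

B (P2): min(96, 61) = 61
C (P2): min(73, 83) = 73
Root (P1): max(61, 73) = 73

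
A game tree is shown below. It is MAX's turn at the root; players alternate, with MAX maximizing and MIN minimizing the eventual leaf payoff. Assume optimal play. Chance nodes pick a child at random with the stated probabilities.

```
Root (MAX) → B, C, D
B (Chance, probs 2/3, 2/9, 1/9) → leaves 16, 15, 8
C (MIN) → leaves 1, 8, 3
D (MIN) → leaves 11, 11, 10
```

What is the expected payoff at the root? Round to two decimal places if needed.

14.89

B (Chance): 2/3·16 + 2/9·15 + 1/9·8 = 14.89
C (MIN): min(1, 8, 3) = 1
D (MIN): min(11, 11, 10) = 10
Root (MAX): max(14.89, 1, 10) = 14.89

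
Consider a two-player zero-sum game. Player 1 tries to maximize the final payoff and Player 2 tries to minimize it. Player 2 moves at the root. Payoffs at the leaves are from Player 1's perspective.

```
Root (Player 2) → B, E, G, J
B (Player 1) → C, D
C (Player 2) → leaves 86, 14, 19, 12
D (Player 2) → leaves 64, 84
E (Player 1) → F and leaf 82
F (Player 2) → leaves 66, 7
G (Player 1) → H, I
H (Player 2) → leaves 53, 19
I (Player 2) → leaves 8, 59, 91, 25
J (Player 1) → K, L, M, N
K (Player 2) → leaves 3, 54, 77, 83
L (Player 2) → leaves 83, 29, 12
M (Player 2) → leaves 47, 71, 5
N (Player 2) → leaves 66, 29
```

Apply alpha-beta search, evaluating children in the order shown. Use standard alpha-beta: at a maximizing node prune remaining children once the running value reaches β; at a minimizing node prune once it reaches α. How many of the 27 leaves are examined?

24

C [α=-∞,β=+∞]: v=12
D [α=12,β=+∞]: v=64
B [α=-∞,β=+∞]: v=64
F [α=-∞,β=64]: v=7
E [α=-∞,β=64]: v=82
H [α=-∞,β=64]: v=19
I [α=19,β=64]: v=8 after child 1 ≤ α → α-cutoff, skip 3
G [α=-∞,β=64]: v=19
K [α=-∞,β=19]: v=3
L [α=3,β=19]: v=12
M [α=12,β=19]: v=5
N [α=12,β=19]: v=29
J [α=-∞,β=19]: v=29
Root [α=-∞,β=+∞]: v=19
Leaves evaluated: 24 of 27.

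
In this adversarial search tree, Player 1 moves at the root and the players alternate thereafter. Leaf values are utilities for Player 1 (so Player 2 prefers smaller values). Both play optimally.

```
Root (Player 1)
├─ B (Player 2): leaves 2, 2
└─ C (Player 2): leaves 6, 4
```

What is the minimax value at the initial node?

4

B (Player 2): min(2, 2) = 2
C (Player 2): min(6, 4) = 4
Root (Player 1): max(2, 4) = 4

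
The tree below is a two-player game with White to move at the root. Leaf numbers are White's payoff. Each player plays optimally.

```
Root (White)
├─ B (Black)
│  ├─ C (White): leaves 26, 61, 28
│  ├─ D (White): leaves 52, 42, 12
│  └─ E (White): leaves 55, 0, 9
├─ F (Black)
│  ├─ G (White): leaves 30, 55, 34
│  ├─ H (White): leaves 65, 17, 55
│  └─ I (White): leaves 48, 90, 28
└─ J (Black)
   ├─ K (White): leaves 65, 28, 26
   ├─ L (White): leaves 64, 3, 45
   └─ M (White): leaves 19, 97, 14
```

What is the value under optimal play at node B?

52

C: max(26, 61, 28) = 61
D: max(52, 42, 12) = 52
E: max(55, 0, 9) = 55
B: min(61, 52, 55) = 52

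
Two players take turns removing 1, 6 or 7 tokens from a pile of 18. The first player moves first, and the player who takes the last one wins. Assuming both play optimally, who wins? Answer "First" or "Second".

First

W/L table (W = player to move can force a win):
i:   0  1  2  3  4  5  6  7  8  9 10 11 12 13 14 15 16 17 18
     L  W  L  W  L  W  W  W  W  W  W  W  L  W  L  W  L  W  W
Position 18 is W, so the first player wins.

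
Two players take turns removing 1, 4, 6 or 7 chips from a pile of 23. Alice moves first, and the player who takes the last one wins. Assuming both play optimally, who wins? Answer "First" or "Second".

Second

Compute winning (W) and losing (L) positions by backward induction:
i:   0  1  2  3  4  5  6  7  8  9 10 11 12 13 14 15 16 17 18 19 20 21 22 23
     L  W  L  W  W  L  W  W  W  W  L  W  W  L  W  L  W  W  L  W  W  W  W  L
Position 23 is L, so the second player wins.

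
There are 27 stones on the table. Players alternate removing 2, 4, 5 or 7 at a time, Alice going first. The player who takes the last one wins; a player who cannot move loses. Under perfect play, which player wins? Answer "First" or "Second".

Second

W/L table (W = player to move can force a win):
i:   0  1  2  3  4  5  6  7  8  9 10 11 12 13 14 15 16 17 18 19 20 21 22 23 24 25 26 27
     L  L  W  W  W  W  W  W  W  L  L  W  W  W  W  W  W  W  L  L  W  W  W  W  W  W  W  L
Position 27 is L, so the second player wins.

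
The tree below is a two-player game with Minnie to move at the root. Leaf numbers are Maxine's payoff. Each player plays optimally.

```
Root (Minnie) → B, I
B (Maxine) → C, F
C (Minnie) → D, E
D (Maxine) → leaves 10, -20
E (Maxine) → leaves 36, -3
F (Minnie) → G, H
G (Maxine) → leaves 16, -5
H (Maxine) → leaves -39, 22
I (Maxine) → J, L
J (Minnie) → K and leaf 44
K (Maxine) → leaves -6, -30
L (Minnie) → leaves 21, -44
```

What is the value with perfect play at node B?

16

D: max(10, -20) = 10
E: max(36, -3) = 36
C: min(10, 36) = 10
G: max(16, -5) = 16
H: max(-39, 22) = 22
F: min(16, 22) = 16
B: max(10, 16) = 16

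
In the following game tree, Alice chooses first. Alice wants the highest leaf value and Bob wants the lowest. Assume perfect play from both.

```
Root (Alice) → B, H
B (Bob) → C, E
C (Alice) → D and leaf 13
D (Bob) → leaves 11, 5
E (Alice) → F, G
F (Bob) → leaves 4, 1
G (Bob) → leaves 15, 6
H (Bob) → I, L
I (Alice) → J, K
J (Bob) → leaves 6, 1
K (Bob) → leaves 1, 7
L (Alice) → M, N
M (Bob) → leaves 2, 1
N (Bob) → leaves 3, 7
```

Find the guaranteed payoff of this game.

6

D (Bob): min(11, 5) = 5
C (Alice): max(5, 13) = 13
F (Bob): min(4, 1) = 1
G (Bob): min(15, 6) = 6
E (Alice): max(1, 6) = 6
B (Bob): min(13, 6) = 6
J (Bob): min(6, 1) = 1
K (Bob): min(1, 7) = 1
I (Alice): max(1, 1) = 1
M (Bob): min(2, 1) = 1
N (Bob): min(3, 7) = 3
L (Alice): max(1, 3) = 3
H (Bob): min(1, 3) = 1
Root (Alice): max(6, 1) = 6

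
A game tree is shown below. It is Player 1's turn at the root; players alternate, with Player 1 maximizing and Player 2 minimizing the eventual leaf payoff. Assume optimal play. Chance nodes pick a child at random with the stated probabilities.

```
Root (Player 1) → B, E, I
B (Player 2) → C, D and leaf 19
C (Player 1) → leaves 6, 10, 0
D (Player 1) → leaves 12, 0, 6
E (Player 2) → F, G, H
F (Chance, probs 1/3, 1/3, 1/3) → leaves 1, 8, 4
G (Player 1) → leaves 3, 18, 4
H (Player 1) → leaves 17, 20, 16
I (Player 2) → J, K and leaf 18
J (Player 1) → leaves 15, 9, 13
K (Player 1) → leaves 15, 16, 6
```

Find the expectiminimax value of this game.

15

C (Player 1): max(6, 10, 0) = 10
D (Player 1): max(12, 0, 6) = 12
B (Player 2): min(10, 12, 19) = 10
F (Chance): 1/3·1 + 1/3·8 + 1/3·4 = 4.33
G (Player 1): max(3, 18, 4) = 18
H (Player 1): max(17, 20, 16) = 20
E (Player 2): min(4.33, 18, 20) = 4.33
J (Player 1): max(15, 9, 13) = 15
K (Player 1): max(15, 16, 6) = 16
I (Player 2): min(15, 16, 18) = 15
Root (Player 1): max(10, 4.33, 15) = 15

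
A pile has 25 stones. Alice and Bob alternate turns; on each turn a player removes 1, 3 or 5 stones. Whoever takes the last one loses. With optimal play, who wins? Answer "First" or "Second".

Second

Mark each pile size as W (mover wins) or L (mover loses):
i:   0  1  2  3  4  5  6  7  8  9 10 11 12 13 14 15 16 17 18 19 20 21 22 23 24 25
     W  L  W  L  W  L  W  L  W  L  W  L  W  L  W  L  W  L  W  L  W  L  W  L  W  L
Position 25 is L, so the second player wins.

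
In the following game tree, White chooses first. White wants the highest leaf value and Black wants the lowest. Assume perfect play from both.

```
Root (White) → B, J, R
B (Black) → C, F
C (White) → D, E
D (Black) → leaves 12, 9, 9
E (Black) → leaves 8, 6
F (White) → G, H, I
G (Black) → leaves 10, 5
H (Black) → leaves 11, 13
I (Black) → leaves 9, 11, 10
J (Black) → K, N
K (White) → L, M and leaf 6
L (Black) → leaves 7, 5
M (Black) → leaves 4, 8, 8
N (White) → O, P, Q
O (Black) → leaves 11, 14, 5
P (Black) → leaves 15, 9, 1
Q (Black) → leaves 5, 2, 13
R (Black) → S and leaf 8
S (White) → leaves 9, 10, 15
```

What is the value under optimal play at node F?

11

G: min(10, 5) = 5
H: min(11, 13) = 11
I: min(9, 11, 10) = 9
F: max(5, 11, 9) = 11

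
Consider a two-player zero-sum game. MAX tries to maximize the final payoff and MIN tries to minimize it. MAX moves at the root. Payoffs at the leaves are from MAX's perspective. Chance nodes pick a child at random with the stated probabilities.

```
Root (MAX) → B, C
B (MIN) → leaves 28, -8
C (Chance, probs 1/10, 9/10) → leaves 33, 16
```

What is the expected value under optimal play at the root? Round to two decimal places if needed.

B (MIN): min(28, -8) = -8
C (Chance): 1/10·33 + 9/10·16 = 17.7
Root (MAX): max(-8, 17.7) = 17.7

17.7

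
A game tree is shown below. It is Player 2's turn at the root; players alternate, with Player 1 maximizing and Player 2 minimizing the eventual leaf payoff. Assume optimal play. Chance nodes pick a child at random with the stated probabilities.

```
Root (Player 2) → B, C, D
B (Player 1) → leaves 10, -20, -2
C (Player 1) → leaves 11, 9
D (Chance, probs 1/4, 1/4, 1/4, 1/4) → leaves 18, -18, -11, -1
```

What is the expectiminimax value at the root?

-3

B (Player 1): max(10, -20, -2) = 10
C (Player 1): max(11, 9) = 11
D (Chance): 1/4·18 + 1/4·-18 + 1/4·-11 + 1/4·-1 = -3
Root (Player 2): min(10, 11, -3) = -3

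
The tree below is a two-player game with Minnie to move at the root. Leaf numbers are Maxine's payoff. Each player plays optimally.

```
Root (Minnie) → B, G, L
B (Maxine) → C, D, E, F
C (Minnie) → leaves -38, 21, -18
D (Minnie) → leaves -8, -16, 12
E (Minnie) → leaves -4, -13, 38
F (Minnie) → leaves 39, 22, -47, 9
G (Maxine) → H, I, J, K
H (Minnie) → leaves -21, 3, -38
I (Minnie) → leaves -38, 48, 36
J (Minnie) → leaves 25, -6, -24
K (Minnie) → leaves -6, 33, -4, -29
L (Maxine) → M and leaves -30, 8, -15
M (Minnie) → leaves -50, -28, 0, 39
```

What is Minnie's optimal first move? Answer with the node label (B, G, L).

C (Minnie): min(-38, 21, -18) = -38
D (Minnie): min(-8, -16, 12) = -16
E (Minnie): min(-4, -13, 38) = -13
F (Minnie): min(39, 22, -47, 9) = -47
B (Maxine): max(-38, -16, -13, -47) = -13
H (Minnie): min(-21, 3, -38) = -38
I (Minnie): min(-38, 48, 36) = -38
J (Minnie): min(25, -6, -24) = -24
K (Minnie): min(-6, 33, -4, -29) = -29
G (Maxine): max(-38, -38, -24, -29) = -24
M (Minnie): min(-50, -28, 0, 39) = -50
L (Maxine): max(-50, -30, 8, -15) = 8
Root (Minnie): min(-13, -24, 8) = -24
Minnie picks the child with the lowest value: G (value -24).

G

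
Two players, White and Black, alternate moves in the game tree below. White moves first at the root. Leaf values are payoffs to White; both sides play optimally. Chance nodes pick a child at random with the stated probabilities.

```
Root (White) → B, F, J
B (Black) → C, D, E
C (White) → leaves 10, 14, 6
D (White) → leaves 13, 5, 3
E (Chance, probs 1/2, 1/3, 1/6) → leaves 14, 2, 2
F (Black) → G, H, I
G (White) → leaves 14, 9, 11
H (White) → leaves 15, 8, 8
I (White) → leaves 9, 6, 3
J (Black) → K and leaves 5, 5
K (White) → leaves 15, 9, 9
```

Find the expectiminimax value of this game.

C (White): max(10, 14, 6) = 14
D (White): max(13, 5, 3) = 13
E (Chance): 1/2·14 + 1/3·2 + 1/6·2 = 8
B (Black): min(14, 13, 8) = 8
G (White): max(14, 9, 11) = 14
H (White): max(15, 8, 8) = 15
I (White): max(9, 6, 3) = 9
F (Black): min(14, 15, 9) = 9
K (White): max(15, 9, 9) = 15
J (Black): min(15, 5, 5) = 5
Root (White): max(8, 9, 5) = 9

9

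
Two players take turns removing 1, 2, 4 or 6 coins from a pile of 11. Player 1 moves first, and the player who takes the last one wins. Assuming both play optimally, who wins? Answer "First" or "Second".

Positions where the player to move wins (W) vs loses (L):
i:   0  1  2  3  4  5  6  7  8  9 10 11
     L  W  W  L  W  W  W  W  L  W  W  L
Position 11 is L, so the second player wins.

Second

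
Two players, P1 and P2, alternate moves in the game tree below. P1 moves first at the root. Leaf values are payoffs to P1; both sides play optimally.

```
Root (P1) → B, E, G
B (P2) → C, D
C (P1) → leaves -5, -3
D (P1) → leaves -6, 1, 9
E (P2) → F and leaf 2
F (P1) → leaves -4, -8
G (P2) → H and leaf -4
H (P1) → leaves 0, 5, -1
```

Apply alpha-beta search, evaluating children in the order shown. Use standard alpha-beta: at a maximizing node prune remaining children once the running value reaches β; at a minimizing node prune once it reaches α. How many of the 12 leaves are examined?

C [α=-∞,β=+∞]: v=-3
D [α=-∞,β=-3]: v=1 after child 2 ≥ β → β-cutoff, skip 1
B [α=-∞,β=+∞]: v=-3
F [α=-3,β=+∞]: v=-4
E [α=-3,β=+∞]: v=-4 after child 1 ≤ α → α-cutoff, skip 1
H [α=-3,β=+∞]: v=5
G [α=-3,β=+∞]: v=-4
Root [α=-∞,β=+∞]: v=-3
Leaves evaluated: 10 of 12.

10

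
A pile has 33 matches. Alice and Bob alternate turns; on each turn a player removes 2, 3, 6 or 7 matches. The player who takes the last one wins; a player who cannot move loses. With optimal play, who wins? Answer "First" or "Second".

W/L table (W = player to move can force a win):
i:   0  1  2  3  4  5  6  7  8  9 10 11 12 13 14 15 16 17 18 19 20 21 22 23 24 25 26 27 28 29 30 31 32 33
     L  L  W  W  W  L  W  W  W  L  L  W  W  W  L  W  W  W  L  L  W  W  W  L  W  W  W  L  L  W  W  W  L  W
Position 33 is W, so the first player wins.

First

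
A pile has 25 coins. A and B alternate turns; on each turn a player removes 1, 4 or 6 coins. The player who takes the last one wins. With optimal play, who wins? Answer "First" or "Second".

Positions where the player to move wins (W) vs loses (L):
i:   0  1  2  3  4  5  6  7  8  9 10 11 12 13 14 15 16 17 18 19 20 21 22 23 24 25
     L  W  L  W  W  L  W  L  W  W  L  W  L  W  W  L  W  L  W  W  L  W  L  W  W  L
Position 25 is L, so the second player wins.

Second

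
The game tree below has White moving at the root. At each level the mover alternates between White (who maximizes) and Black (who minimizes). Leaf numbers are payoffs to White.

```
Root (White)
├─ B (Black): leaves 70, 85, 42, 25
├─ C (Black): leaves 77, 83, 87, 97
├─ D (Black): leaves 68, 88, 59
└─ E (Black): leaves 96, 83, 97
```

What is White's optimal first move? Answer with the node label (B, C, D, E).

B (Black): min(70, 85, 42, 25) = 25
C (Black): min(77, 83, 87, 97) = 77
D (Black): min(68, 88, 59) = 59
E (Black): min(96, 83, 97) = 83
Root (White): max(25, 77, 59, 83) = 83
White picks the child with the highest value: E (value 83).

E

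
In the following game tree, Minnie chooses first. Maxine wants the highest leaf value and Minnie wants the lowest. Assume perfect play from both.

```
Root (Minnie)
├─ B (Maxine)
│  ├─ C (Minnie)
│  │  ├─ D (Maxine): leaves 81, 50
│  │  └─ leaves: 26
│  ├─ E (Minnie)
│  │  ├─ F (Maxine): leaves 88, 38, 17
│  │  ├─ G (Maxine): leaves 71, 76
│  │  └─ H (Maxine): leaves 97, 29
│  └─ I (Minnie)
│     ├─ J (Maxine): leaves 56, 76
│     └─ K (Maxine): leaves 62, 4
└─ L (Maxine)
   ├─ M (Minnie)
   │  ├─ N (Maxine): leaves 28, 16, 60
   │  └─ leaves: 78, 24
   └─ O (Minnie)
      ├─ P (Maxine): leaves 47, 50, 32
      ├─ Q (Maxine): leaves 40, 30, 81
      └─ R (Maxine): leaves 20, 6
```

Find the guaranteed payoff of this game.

24

D (Maxine): max(81, 50) = 81
C (Minnie): min(81, 26) = 26
F (Maxine): max(88, 38, 17) = 88
G (Maxine): max(71, 76) = 76
H (Maxine): max(97, 29) = 97
E (Minnie): min(88, 76, 97) = 76
J (Maxine): max(56, 76) = 76
K (Maxine): max(62, 4) = 62
I (Minnie): min(76, 62) = 62
B (Maxine): max(26, 76, 62) = 76
N (Maxine): max(28, 16, 60) = 60
M (Minnie): min(60, 78, 24) = 24
P (Maxine): max(47, 50, 32) = 50
Q (Maxine): max(40, 30, 81) = 81
R (Maxine): max(20, 6) = 20
O (Minnie): min(50, 81, 20) = 20
L (Maxine): max(24, 20) = 24
Root (Minnie): min(76, 24) = 24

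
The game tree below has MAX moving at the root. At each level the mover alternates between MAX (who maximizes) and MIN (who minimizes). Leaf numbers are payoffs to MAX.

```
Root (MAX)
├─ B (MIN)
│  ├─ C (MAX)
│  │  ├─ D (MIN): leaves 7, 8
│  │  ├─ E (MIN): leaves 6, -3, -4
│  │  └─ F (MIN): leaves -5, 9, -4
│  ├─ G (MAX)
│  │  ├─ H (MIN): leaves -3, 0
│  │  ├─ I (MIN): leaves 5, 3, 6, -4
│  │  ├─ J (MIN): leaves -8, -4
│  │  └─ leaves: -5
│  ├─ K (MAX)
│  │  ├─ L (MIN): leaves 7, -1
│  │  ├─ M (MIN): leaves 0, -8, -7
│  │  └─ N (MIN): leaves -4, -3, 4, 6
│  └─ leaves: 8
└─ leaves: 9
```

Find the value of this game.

D (MIN): min(7, 8) = 7
E (MIN): min(6, -3, -4) = -4
F (MIN): min(-5, 9, -4) = -5
C (MAX): max(7, -4, -5) = 7
H (MIN): min(-3, 0) = -3
I (MIN): min(5, 3, 6, -4) = -4
J (MIN): min(-8, -4) = -8
G (MAX): max(-3, -4, -8, -5) = -3
L (MIN): min(7, -1) = -1
M (MIN): min(0, -8, -7) = -8
N (MIN): min(-4, -3, 4, 6) = -4
K (MAX): max(-1, -8, -4) = -1
B (MIN): min(7, -3, -1, 8) = -3
Root (MAX): max(-3, 9) = 9

9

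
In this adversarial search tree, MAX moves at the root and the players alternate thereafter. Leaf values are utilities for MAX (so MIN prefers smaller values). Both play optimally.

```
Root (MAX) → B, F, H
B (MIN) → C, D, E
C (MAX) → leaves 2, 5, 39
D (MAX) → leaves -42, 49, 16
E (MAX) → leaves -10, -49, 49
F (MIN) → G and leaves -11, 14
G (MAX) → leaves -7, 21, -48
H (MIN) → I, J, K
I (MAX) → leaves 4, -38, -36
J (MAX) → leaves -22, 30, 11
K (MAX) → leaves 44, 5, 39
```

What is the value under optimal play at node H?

I: max(4, -38, -36) = 4
J: max(-22, 30, 11) = 30
K: max(44, 5, 39) = 44
H: min(4, 30, 44) = 4

4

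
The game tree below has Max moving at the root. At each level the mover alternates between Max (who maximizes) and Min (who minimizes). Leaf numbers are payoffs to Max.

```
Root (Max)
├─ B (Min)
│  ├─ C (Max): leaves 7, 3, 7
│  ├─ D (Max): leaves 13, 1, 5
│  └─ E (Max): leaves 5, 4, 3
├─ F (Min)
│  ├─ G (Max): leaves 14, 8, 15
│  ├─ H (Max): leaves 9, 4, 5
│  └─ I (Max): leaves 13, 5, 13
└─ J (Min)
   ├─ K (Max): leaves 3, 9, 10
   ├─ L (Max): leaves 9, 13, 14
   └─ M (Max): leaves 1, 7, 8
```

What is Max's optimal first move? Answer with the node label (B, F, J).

C (Max): max(7, 3, 7) = 7
D (Max): max(13, 1, 5) = 13
E (Max): max(5, 4, 3) = 5
B (Min): min(7, 13, 5) = 5
G (Max): max(14, 8, 15) = 15
H (Max): max(9, 4, 5) = 9
I (Max): max(13, 5, 13) = 13
F (Min): min(15, 9, 13) = 9
K (Max): max(3, 9, 10) = 10
L (Max): max(9, 13, 14) = 14
M (Max): max(1, 7, 8) = 8
J (Min): min(10, 14, 8) = 8
Root (Max): max(5, 9, 8) = 9
Max picks the child with the highest value: F (value 9).

F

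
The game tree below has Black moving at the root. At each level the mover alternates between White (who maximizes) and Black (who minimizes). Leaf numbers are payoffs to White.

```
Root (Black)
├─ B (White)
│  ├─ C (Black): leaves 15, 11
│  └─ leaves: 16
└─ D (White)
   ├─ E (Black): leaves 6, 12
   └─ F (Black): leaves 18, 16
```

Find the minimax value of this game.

C (Black): min(15, 11) = 11
B (White): max(11, 16) = 16
E (Black): min(6, 12) = 6
F (Black): min(18, 16) = 16
D (White): max(6, 16) = 16
Root (Black): min(16, 16) = 16

16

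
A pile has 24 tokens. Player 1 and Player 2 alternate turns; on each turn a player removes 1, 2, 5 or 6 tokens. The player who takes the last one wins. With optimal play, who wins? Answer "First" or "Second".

Compute winning (W) and losing (L) positions by backward induction:
i:   0  1  2  3  4  5  6  7  8  9 10 11 12 13 14 15 16 17 18 19 20 21 22 23 24
     L  W  W  L  W  W  W  L  W  W  L  W  W  W  L  W  W  L  W  W  W  L  W  W  L
Position 24 is L, so the second player wins.

Second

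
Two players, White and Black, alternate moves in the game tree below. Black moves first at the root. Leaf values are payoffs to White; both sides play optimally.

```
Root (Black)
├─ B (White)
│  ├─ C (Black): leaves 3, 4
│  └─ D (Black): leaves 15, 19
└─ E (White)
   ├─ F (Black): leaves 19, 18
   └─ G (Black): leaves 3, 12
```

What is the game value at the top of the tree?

C (Black): min(3, 4) = 3
D (Black): min(15, 19) = 15
B (White): max(3, 15) = 15
F (Black): min(19, 18) = 18
G (Black): min(3, 12) = 3
E (White): max(18, 3) = 18
Root (Black): min(15, 18) = 15

15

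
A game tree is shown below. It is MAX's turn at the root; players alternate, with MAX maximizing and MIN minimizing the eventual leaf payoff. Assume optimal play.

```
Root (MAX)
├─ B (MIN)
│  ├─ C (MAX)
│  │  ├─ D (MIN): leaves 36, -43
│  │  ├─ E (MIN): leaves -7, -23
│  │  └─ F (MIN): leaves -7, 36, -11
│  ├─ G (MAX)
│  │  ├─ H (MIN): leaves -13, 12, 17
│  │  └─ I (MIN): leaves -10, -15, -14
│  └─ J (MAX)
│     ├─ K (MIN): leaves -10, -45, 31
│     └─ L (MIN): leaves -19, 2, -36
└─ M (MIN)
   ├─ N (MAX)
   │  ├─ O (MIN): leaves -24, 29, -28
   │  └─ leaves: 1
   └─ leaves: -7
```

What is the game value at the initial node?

D (MIN): min(36, -43) = -43
E (MIN): min(-7, -23) = -23
F (MIN): min(-7, 36, -11) = -11
C (MAX): max(-43, -23, -11) = -11
H (MIN): min(-13, 12, 17) = -13
I (MIN): min(-10, -15, -14) = -15
G (MAX): max(-13, -15) = -13
K (MIN): min(-10, -45, 31) = -45
L (MIN): min(-19, 2, -36) = -36
J (MAX): max(-45, -36) = -36
B (MIN): min(-11, -13, -36) = -36
O (MIN): min(-24, 29, -28) = -28
N (MAX): max(-28, 1) = 1
M (MIN): min(1, -7) = -7
Root (MAX): max(-36, -7) = -7

-7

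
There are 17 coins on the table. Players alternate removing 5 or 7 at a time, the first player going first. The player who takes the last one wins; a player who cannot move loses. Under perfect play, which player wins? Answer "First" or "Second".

Compute winning (W) and losing (L) positions by backward induction:
i:   0  1  2  3  4  5  6  7  8  9 10 11 12 13 14 15 16 17
     L  L  L  L  L  W  W  W  W  W  W  W  L  L  L  L  L  W
Position 17 is W, so the first player wins.

First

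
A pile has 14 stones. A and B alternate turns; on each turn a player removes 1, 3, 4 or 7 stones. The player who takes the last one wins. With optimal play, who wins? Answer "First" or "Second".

Mark each pile size as W (mover wins) or L (mover loses):
i:   0  1  2  3  4  5  6  7  8  9 10 11 12 13 14
     L  W  L  W  W  W  W  W  L  W  L  W  W  W  W
Position 14 is W, so the first player wins.

First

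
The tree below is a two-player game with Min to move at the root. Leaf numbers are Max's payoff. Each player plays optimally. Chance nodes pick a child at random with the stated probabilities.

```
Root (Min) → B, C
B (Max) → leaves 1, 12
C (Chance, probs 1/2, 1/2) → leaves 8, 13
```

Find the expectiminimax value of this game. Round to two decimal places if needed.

10.5

B (Max): max(1, 12) = 12
C (Chance): 1/2·8 + 1/2·13 = 10.5
Root (Min): min(12, 10.5) = 10.5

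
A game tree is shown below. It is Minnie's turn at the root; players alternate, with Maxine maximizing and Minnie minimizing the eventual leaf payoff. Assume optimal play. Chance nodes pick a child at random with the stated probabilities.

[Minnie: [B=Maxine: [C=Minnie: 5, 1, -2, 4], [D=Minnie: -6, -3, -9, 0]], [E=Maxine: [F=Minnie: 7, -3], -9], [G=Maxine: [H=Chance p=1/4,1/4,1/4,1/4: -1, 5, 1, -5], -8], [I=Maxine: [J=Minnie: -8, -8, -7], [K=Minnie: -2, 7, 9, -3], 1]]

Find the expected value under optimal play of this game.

C (Minnie): min(5, 1, -2, 4) = -2
D (Minnie): min(-6, -3, -9, 0) = -9
B (Maxine): max(-2, -9) = -2
F (Minnie): min(7, -3) = -3
E (Maxine): max(-3, -9) = -3
H (Chance): 1/4·-1 + 1/4·5 + 1/4·1 + 1/4·-5 = 0
G (Maxine): max(0, -8) = 0
J (Minnie): min(-8, -8, -7) = -8
K (Minnie): min(-2, 7, 9, -3) = -3
I (Maxine): max(-8, -3, 1) = 1
Root (Minnie): min(-2, -3, 0, 1) = -3

-3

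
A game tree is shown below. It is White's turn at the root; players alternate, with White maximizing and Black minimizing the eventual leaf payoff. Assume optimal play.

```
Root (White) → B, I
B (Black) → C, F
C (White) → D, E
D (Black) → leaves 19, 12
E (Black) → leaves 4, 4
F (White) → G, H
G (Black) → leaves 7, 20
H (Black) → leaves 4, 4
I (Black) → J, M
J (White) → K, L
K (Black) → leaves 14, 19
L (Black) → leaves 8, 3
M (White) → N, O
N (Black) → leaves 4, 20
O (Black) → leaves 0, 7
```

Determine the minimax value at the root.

7

D (Black): min(19, 12) = 12
E (Black): min(4, 4) = 4
C (White): max(12, 4) = 12
G (Black): min(7, 20) = 7
H (Black): min(4, 4) = 4
F (White): max(7, 4) = 7
B (Black): min(12, 7) = 7
K (Black): min(14, 19) = 14
L (Black): min(8, 3) = 3
J (White): max(14, 3) = 14
N (Black): min(4, 20) = 4
O (Black): min(0, 7) = 0
M (White): max(4, 0) = 4
I (Black): min(14, 4) = 4
Root (White): max(7, 4) = 7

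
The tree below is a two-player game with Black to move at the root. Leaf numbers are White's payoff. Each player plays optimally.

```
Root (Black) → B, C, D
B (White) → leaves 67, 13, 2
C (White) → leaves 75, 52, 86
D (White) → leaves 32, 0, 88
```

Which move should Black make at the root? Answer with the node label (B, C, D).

B (White): max(67, 13, 2) = 67
C (White): max(75, 52, 86) = 86
D (White): max(32, 0, 88) = 88
Root (Black): min(67, 86, 88) = 67
Black picks the child with the lowest value: B (value 67).

B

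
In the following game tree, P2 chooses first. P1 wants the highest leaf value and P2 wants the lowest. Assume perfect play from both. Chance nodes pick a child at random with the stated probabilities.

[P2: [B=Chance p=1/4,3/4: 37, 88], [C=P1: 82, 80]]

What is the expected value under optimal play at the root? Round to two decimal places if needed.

B (Chance): 1/4·37 + 3/4·88 = 75.25
C (P1): max(82, 80) = 82
Root (P2): min(75.25, 82) = 75.25

75.25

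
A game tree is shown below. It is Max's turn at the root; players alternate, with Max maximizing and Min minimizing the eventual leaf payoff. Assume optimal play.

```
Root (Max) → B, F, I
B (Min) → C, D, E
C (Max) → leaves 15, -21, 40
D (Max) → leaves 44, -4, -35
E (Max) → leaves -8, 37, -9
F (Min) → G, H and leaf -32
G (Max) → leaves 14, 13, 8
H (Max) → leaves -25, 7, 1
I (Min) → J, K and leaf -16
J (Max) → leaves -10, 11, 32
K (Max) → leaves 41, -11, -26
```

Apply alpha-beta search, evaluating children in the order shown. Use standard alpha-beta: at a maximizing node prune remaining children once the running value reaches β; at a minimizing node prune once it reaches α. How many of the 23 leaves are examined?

C [α=-∞,β=+∞]: v=40
D [α=-∞,β=40]: v=44 after child 1 ≥ β → β-cutoff, skip 2
E [α=-∞,β=40]: v=37
B [α=-∞,β=+∞]: v=37
G [α=37,β=+∞]: v=14
F [α=37,β=+∞]: v=14 after child 1 ≤ α → α-cutoff, skip 2
J [α=37,β=+∞]: v=32
I [α=37,β=+∞]: v=32 after child 1 ≤ α → α-cutoff, skip 2
Root [α=-∞,β=+∞]: v=37
Leaves evaluated: 13 of 23.

13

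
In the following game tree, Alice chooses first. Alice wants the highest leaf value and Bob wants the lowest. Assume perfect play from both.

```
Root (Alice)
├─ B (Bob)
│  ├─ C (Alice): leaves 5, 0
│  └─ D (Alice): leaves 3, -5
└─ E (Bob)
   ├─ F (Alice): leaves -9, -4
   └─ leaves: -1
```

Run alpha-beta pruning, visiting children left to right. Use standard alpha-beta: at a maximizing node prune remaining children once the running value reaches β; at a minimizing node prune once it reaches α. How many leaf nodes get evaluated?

6

C [α=-∞,β=+∞]: v=5
D [α=-∞,β=5]: v=3
B [α=-∞,β=+∞]: v=3
F [α=3,β=+∞]: v=-4
E [α=3,β=+∞]: v=-4 after child 1 ≤ α → α-cutoff, skip 1
Root [α=-∞,β=+∞]: v=3
Leaves evaluated: 6 of 7.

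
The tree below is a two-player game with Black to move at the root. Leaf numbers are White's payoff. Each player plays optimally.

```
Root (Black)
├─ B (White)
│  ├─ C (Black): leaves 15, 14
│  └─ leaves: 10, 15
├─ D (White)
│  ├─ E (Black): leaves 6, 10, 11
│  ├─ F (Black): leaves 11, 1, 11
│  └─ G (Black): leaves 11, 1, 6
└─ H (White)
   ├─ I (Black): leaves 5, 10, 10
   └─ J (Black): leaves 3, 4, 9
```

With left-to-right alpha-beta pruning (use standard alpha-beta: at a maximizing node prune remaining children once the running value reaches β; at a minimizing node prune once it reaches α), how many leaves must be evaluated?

C [α=-∞,β=+∞]: v=14
B [α=-∞,β=+∞]: v=15
E [α=-∞,β=15]: v=6
F [α=6,β=15]: v=1 after child 2 ≤ α → α-cutoff, skip 1
G [α=6,β=15]: v=1 after child 2 ≤ α → α-cutoff, skip 1
D [α=-∞,β=15]: v=6
I [α=-∞,β=6]: v=5
J [α=5,β=6]: v=3 after child 1 ≤ α → α-cutoff, skip 2
H [α=-∞,β=6]: v=5
Root [α=-∞,β=+∞]: v=5
Leaves evaluated: 15 of 19.

15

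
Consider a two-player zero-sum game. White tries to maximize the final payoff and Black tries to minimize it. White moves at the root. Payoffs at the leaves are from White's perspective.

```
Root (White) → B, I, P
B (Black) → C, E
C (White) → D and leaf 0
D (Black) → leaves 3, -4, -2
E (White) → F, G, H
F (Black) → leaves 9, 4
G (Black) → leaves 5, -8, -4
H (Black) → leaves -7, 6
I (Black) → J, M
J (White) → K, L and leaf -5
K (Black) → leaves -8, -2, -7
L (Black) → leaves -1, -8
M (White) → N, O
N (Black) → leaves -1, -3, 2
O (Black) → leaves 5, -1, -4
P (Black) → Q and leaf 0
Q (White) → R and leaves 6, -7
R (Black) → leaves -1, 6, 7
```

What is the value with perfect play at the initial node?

D (Black): min(3, -4, -2) = -4
C (White): max(-4, 0) = 0
F (Black): min(9, 4) = 4
G (Black): min(5, -8, -4) = -8
H (Black): min(-7, 6) = -7
E (White): max(4, -8, -7) = 4
B (Black): min(0, 4) = 0
K (Black): min(-8, -2, -7) = -8
L (Black): min(-1, -8) = -8
J (White): max(-8, -8, -5) = -5
N (Black): min(-1, -3, 2) = -3
O (Black): min(5, -1, -4) = -4
M (White): max(-3, -4) = -3
I (Black): min(-5, -3) = -5
R (Black): min(-1, 6, 7) = -1
Q (White): max(-1, 6, -7) = 6
P (Black): min(6, 0) = 0
Root (White): max(0, -5, 0) = 0

0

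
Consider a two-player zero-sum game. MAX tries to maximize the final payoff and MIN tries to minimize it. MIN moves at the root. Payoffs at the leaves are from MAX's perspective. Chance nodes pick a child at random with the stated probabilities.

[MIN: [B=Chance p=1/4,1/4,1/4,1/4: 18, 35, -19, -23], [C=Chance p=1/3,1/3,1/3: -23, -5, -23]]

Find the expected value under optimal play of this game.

B (Chance): 1/4·18 + 1/4·35 + 1/4·-19 + 1/4·-23 = 2.75
C (Chance): 1/3·-23 + 1/3·-5 + 1/3·-23 = -17
Root (MIN): min(2.75, -17) = -17

-17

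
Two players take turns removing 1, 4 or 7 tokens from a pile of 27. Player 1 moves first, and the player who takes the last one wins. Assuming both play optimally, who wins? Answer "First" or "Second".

First

W/L table (W = player to move can force a win):
i:   0  1  2  3  4  5  6  7  8  9 10 11 12 13 14 15 16 17 18 19 20 21 22 23 24 25 26 27
     L  W  L  W  W  L  W  W  L  W  L  W  W  L  W  W  L  W  L  W  W  L  W  W  L  W  L  W
Position 27 is W, so the first player wins.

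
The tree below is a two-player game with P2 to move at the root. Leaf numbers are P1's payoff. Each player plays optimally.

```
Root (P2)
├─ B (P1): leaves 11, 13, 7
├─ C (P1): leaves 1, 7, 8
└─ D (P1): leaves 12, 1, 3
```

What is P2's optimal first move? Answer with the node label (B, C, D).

C

B (P1): max(11, 13, 7) = 13
C (P1): max(1, 7, 8) = 8
D (P1): max(12, 1, 3) = 12
Root (P2): min(13, 8, 12) = 8
P2 picks the child with the lowest value: C (value 8).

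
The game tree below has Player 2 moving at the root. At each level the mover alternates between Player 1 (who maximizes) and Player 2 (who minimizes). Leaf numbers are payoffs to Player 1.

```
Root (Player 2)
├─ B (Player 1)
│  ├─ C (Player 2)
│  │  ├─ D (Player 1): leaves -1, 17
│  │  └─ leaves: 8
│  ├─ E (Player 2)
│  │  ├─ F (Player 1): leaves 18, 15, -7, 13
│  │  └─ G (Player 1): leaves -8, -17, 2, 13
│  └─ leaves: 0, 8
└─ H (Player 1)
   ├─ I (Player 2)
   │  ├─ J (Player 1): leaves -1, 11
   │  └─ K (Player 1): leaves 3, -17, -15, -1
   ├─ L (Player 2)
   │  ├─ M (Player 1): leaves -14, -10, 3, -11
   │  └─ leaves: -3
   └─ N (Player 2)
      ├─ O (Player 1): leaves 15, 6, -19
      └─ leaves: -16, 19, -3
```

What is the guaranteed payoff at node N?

-16

O: max(15, 6, -19) = 15
N: min(15, -16, 19, -3) = -16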